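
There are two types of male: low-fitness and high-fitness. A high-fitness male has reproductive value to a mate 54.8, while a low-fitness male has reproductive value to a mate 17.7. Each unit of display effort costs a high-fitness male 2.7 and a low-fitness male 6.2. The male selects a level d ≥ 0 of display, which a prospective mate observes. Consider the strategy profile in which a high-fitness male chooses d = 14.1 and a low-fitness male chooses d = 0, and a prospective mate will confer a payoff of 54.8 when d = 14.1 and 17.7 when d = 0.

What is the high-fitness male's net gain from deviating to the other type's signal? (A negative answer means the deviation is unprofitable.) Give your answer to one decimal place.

1.0

Playing d = 14.1 the high-fitness male receives 54.8 − 2.7 × 14.1 = 16.73.
Deviating to d = 0 yields 17.7 instead.
Gain from deviating: 17.7 − 16.73 = 0.97, i.e. 1.0 to one decimal place.
The gain is positive, so the high-fitness type's incentive-compatibility constraint is violated — this profile is not a separating equilibrium.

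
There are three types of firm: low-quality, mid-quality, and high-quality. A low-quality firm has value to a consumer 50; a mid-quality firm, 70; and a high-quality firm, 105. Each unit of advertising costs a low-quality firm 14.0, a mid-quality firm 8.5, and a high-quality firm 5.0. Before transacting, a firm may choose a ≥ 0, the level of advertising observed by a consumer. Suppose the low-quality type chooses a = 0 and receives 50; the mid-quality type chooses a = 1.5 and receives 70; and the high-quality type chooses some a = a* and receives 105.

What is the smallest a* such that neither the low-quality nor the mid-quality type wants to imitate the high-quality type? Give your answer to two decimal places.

5.62

Mid-quality type (on-path payoff 70 − 8.5×1.5 = 57.25) won't mimic when 57.25 ≥ 105 − 8.5·a*, i.e. a* ≥ 5.62.
Low-quality type (on-path payoff 50) won't mimic when 50 ≥ 105 − 14.0·a*, i.e. a* ≥ 3.93.
Both must hold, so a* = max(3.93, 5.62) = 5.62. The mid-quality type's constraint binds.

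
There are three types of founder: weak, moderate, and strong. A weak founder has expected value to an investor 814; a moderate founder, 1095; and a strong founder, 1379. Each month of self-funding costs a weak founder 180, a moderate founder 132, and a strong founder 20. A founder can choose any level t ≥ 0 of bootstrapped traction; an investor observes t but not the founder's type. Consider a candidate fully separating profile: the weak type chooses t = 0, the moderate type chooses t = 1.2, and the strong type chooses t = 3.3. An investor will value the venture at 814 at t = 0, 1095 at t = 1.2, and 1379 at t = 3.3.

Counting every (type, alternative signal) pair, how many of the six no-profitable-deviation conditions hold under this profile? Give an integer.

4

Moderate (own payoff 1095 − 132×1.2 = 936.6): to t=0 gives 814 → no gain ✓; to t=3.3 gives 1379 − 132×3.3 = 943.4 → profitable ✗.
Weak (own payoff 814): to t=1.2 gives 1095 − 180×1.2 = 879 → profitable ✗; to t=3.3 gives 1379 − 180×3.3 = 785 → no gain ✓.
Strong (own payoff 1379 − 20×3.3 = 1313): to t=0 gives 814 → no gain ✓; to t=1.2 gives 1095 − 20×1.2 = 1071 → no gain ✓.
4 of the 6 constraints hold; not an equilibrium.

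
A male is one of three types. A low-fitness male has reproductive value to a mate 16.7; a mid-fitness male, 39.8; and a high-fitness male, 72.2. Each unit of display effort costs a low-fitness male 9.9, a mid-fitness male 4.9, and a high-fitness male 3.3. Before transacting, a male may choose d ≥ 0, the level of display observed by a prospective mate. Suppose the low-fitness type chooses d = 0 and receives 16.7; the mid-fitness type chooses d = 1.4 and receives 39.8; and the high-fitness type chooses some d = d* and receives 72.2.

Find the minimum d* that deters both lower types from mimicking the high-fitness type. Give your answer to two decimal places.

Mid-fitness type (on-path payoff 39.8 − 4.9×1.4 = 32.94) won't mimic when 32.94 ≥ 72.2 − 4.9·d*, i.e. d* ≥ 8.01.
Low-fitness type (on-path payoff 16.7) won't mimic when 16.7 ≥ 72.2 − 9.9·d*, i.e. d* ≥ 5.61.
Both must hold, so d* = max(5.61, 8.01) = 8.01. The mid-fitness type's constraint binds.

8.01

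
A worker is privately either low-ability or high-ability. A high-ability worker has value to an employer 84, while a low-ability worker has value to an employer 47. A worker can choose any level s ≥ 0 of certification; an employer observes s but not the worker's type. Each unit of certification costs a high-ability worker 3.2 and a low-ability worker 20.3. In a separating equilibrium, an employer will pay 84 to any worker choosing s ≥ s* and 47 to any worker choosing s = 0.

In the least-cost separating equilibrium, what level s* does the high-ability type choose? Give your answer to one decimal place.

A low-ability worker choosing s = 0 receives 47.
Imitating at s* instead would pay 84 at cost 20.3·s*, netting 84 − 20.3·s*.
Indifference: 47 = 84 − 20.3·s*, so s* = (84 − 47) / 20.3 ≈ 1.8.
This is the low-ability type's binding incentive-compatibility constraint; any s ≥ 1.8 sustains separation on that side.

1.8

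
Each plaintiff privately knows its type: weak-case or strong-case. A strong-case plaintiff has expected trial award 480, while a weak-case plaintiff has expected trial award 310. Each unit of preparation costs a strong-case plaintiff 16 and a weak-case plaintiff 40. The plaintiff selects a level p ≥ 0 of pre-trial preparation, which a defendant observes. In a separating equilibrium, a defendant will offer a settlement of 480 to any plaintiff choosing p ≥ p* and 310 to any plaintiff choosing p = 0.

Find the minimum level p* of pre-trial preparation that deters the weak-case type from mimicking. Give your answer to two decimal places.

4.25

A weak-case plaintiff choosing p = 0 receives 310.
Imitating at p* instead would pay 480 at cost 40·p*, netting 480 − 40·p*.
Indifference: 310 = 480 − 40·p*, so p* = (480 − 310) / 40 = 4.25.
At p* the weak-case type's incentive constraint just binds; the strong-case type strictly prefers p* since its per-unit cost is lower.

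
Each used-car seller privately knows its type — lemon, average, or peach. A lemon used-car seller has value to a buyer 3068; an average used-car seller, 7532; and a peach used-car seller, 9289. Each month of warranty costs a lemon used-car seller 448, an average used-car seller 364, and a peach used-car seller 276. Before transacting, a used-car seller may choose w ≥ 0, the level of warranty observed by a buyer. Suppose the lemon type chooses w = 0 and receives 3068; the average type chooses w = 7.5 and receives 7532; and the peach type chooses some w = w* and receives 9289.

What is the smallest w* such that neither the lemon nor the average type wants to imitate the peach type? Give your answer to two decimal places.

Average type (on-path payoff 7532 − 364×7.5 = 4802) won't mimic when 4802 ≥ 9289 − 364·w*, i.e. w* ≥ 12.33.
Lemon type (on-path payoff 3068) won't mimic when 3068 ≥ 9289 − 448·w*, i.e. w* ≥ 13.89.
Both must hold, so w* = max(13.89, 12.33) = 13.89. The lemon type's constraint binds.

13.89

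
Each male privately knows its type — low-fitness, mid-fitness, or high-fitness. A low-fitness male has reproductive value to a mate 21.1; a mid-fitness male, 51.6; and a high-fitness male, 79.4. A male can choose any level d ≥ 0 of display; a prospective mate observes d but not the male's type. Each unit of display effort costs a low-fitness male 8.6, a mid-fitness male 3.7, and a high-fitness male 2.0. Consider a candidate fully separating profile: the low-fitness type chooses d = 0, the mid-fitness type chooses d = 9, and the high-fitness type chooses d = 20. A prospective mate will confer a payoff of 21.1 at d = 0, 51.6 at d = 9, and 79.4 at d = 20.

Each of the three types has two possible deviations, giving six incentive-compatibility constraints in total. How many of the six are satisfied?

Mid-fitness (own payoff 51.6 − 3.7×9 = 18.3): to d=0 gives 21.1 → profitable ✗; to d=20 gives 79.4 − 3.7×20 = 5.4 → no gain ✓.
Low-fitness (own payoff 21.1): to d=9 gives 51.6 − 8.6×9 = -25.8 → no gain ✓; to d=20 gives 79.4 − 8.6×20 = -92.6 → no gain ✓.
High-fitness (own payoff 79.4 − 2.0×20 = 39.4): to d=0 gives 21.1 → no gain ✓; to d=9 gives 51.6 − 2.0×9 = 33.6 → no gain ✓.
5 of the 6 constraints hold; not an equilibrium.

5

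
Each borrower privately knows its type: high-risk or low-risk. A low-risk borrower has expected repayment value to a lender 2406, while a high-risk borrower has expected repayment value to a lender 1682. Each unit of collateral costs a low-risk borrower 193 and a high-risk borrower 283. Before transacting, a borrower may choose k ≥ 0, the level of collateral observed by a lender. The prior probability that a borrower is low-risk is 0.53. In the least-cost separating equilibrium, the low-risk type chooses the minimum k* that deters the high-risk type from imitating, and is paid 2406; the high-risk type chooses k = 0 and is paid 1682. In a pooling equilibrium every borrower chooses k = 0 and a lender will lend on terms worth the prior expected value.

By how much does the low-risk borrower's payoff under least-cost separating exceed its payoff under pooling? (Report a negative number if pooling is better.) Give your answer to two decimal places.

Least-cost separating signal: k* solves 1682 = 2406 − 283·k*, so k* = (2406 − 1682)/283 ≈ 2.5583.
Low-risk type's separating payoff: 2406 − 193 × k* = 2406 − 193 × (2406 − 1682)/283 = 2406 − 139732/283 ≈ 1912.2473.
Pooling payoff: 0.53 × 2406 + 0.47 × 1682 = 2065.72.
Difference: 1912.2473 − 2065.72 = -153.4727, i.e. -153.47 to two decimal places.
The low-risk type would prefer the pooling outcome.

-153.47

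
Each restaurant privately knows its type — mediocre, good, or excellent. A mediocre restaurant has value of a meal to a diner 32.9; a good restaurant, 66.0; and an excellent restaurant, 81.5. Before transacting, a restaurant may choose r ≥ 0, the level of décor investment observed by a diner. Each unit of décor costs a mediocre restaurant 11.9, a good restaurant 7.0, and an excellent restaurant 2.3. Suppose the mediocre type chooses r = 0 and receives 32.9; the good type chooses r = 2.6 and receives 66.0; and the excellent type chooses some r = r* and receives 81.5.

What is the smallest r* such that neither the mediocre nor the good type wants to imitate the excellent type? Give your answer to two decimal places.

Good type (on-path payoff 66.0 − 7.0×2.6 = 47.8) won't mimic when 47.8 ≥ 81.5 − 7.0·r*, i.e. r* ≥ 4.81.
Mediocre type (on-path payoff 32.9) won't mimic when 32.9 ≥ 81.5 − 11.9·r*, i.e. r* ≥ 4.08.
Both must hold, so r* = max(4.08, 4.81) = 4.81. The good type's constraint binds.

4.81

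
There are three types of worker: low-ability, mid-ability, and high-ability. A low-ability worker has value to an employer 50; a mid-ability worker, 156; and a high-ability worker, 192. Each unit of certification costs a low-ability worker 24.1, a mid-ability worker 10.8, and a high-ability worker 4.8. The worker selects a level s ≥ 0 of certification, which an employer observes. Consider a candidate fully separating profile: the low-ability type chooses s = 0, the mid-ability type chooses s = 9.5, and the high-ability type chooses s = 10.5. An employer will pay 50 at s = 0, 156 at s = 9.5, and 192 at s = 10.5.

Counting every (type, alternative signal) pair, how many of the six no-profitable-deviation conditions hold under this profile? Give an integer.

5

Low-ability (own payoff 50): to s=9.5 gives 156 − 24.1×9.5 = -72.95 → no gain ✓; to s=10.5 gives 192 − 24.1×10.5 = -61.05 → no gain ✓.
High-ability (own payoff 192 − 4.8×10.5 = 141.6): to s=0 gives 50 → no gain ✓; to s=9.5 gives 156 − 4.8×9.5 = 110.4 → no gain ✓.
Mid-ability (own payoff 156 − 10.8×9.5 = 53.4): to s=0 gives 50 → no gain ✓; to s=10.5 gives 192 − 10.8×10.5 = 78.6 → profitable ✗.
5 of the 6 constraints hold; not an equilibrium.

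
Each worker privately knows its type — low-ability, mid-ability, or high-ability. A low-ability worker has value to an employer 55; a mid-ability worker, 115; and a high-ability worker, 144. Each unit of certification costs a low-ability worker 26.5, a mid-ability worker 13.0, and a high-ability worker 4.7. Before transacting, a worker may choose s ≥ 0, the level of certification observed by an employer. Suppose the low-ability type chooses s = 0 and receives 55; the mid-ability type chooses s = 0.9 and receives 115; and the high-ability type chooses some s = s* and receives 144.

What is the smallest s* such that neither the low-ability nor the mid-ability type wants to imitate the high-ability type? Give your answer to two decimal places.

3.36

Low-ability type (on-path payoff 55) won't mimic when 55 ≥ 144 − 26.5·s*, i.e. s* ≥ 3.36.
Mid-ability type (on-path payoff 115 − 13.0×0.9 = 103.3) won't mimic when 103.3 ≥ 144 − 13.0·s*, i.e. s* ≥ 3.13.
Both must hold, so s* = max(3.36, 3.13) = 3.36. The low-ability type's constraint binds.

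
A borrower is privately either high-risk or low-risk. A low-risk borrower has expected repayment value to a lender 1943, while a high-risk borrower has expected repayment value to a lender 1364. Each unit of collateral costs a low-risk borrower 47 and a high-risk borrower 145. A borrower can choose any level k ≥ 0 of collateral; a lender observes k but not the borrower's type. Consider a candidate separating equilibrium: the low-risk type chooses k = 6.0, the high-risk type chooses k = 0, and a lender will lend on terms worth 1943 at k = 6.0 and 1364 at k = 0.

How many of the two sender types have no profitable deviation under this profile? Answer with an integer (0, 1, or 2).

High-risk type: stay at 0 → 1364; mimic → 1943 − 145 × 6.0 = 1073. IC holds (1364 ≥ 1073).
Low-risk type: signal → 1943 − 47 × 6.0 = 1661; deviate to 0 → 1364. IC holds (1661 ≥ 1364).
2 of 2 constraints hold, so this is a separating equilibrium.

2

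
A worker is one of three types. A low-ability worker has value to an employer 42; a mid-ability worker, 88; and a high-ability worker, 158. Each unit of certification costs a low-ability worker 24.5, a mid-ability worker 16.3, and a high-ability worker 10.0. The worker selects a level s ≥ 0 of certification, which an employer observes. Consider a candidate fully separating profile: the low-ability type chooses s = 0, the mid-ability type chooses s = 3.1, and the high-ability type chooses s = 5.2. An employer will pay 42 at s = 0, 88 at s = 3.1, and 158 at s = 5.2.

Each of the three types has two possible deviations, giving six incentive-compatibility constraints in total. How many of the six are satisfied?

4

High-ability (own payoff 158 − 10.0×5.2 = 106): to s=0 gives 42 → no gain ✓; to s=3.1 gives 88 − 10.0×3.1 = 57 → no gain ✓.
Mid-ability (own payoff 88 − 16.3×3.1 = 37.47): to s=0 gives 42 → profitable ✗; to s=5.2 gives 158 − 16.3×5.2 = 73.24 → profitable ✗.
Low-ability (own payoff 42): to s=3.1 gives 88 − 24.5×3.1 = 12.05 → no gain ✓; to s=5.2 gives 158 − 24.5×5.2 = 30.6 → no gain ✓.
4 of the 6 constraints hold; not an equilibrium.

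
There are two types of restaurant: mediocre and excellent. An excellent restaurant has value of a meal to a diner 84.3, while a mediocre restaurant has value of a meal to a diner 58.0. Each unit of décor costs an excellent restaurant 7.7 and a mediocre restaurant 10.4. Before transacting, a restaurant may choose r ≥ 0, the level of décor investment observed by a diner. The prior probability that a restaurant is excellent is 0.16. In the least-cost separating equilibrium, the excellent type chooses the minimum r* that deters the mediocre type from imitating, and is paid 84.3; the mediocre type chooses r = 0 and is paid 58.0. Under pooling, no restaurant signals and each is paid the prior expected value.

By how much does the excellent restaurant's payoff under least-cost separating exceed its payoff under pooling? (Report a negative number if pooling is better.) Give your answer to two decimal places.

Least-cost separating signal: r* solves 58.0 = 84.3 − 10.4·r*, so r* = (84.3 − 58.0)/10.4 ≈ 2.5288.
Excellent type's separating payoff: 84.3 − 7.7 × r* = 84.3 − 7.7 × (84.3 − 58.0)/10.4 = 84.3 − 202.51/10.4 ≈ 64.8279.
Pooling payoff: 0.16 × 84.3 + 0.84 × 58.0 = 62.208.
Difference: 64.8279 − 62.208 = 2.6199, i.e. 2.62 to two decimal places.
The excellent type prefers to separate.

2.62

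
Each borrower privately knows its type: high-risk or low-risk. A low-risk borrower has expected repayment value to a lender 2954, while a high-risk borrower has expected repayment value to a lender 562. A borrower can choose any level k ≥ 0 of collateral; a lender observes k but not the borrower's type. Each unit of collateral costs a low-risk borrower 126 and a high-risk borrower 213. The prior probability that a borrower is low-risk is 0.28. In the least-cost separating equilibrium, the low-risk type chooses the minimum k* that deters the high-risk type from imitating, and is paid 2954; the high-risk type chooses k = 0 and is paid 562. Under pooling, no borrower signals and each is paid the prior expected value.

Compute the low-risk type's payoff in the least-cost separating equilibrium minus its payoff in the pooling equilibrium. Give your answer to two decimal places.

307.25

Least-cost separating signal: k* solves 562 = 2954 − 213·k*, so k* = (2954 − 562)/213 ≈ 11.2300.
Low-risk type's separating payoff: 2954 − 126 × k* = 2954 − 126 × (2954 − 562)/213 = 2954 − 301392/213 ≈ 1539.0141.
Pooling payoff: 0.28 × 2954 + 0.72 × 562 = 1231.76.
Difference: 1539.0141 − 1231.76 = 307.2541, i.e. 307.25 to two decimal places.
The low-risk type prefers to separate.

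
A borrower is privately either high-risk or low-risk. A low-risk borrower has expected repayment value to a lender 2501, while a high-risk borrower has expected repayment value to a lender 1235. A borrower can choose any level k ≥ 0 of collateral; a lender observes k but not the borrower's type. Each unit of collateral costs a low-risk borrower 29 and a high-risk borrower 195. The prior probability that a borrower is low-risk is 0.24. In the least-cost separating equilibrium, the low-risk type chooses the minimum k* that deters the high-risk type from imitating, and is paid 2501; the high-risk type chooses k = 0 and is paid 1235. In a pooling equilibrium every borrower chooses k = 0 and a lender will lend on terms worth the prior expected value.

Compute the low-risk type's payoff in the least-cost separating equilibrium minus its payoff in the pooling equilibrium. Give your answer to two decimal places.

773.88

Least-cost separating signal: k* solves 1235 = 2501 − 195·k*, so k* = (2501 − 1235)/195 ≈ 6.4923.
Low-risk type's separating payoff: 2501 − 29 × k* = 2501 − 29 × (2501 − 1235)/195 = 2501 − 36714/195 ≈ 2312.7231.
Pooling payoff: 0.24 × 2501 + 0.76 × 1235 = 1538.84.
Difference: 2312.7231 − 1538.84 = 773.8831, i.e. 773.88 to two decimal places.
The low-risk type prefers to separate.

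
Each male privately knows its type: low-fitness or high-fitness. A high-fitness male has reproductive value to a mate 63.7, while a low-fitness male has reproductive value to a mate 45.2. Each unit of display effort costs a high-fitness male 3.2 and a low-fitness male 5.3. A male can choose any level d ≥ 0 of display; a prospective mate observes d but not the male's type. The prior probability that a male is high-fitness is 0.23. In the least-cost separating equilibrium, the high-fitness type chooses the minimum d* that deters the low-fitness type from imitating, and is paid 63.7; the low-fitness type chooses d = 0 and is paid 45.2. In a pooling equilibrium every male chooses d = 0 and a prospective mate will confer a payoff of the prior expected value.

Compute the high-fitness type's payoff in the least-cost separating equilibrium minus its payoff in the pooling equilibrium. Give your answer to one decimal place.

Least-cost separating signal: d* solves 45.2 = 63.7 − 5.3·d*, so d* = (63.7 − 45.2)/5.3 ≈ 3.4906.
High-fitness type's separating payoff: 63.7 − 3.2 × d* = 63.7 − 3.2 × (63.7 − 45.2)/5.3 = 63.7 − 59.2/5.3 ≈ 52.530.
Pooling payoff: 0.23 × 63.7 + 0.77 × 45.2 = 49.455.
Difference: 52.530 − 49.455 = 3.075, i.e. 3.1 to one decimal place.
The high-fitness type prefers to separate.

3.1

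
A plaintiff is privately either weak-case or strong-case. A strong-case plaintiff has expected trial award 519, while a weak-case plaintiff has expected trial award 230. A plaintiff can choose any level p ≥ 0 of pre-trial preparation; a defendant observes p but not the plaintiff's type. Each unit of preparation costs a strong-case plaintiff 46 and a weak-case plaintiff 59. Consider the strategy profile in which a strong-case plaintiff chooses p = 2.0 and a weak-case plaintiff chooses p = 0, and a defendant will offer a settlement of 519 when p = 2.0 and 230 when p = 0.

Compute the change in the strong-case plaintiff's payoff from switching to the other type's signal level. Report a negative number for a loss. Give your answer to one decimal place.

Playing p = 2.0 the strong-case plaintiff receives 519 − 46 × 2.0 = 427.
Deviating to p = 0 yields 230 instead.
Gain from deviating: 230 − 427 = -197.0.
The gain is negative, so the strong-case type's incentive-compatibility constraint is satisfied.

-197.0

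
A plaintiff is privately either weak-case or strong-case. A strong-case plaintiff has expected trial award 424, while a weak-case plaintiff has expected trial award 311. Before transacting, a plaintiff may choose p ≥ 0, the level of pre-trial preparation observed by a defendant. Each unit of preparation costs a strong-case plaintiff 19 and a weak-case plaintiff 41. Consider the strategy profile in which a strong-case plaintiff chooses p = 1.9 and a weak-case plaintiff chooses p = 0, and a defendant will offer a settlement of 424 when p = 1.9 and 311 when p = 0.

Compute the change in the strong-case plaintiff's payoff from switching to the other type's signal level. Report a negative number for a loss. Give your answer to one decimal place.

-76.9

Playing p = 1.9 the strong-case plaintiff receives 424 − 19 × 1.9 = 387.9.
Deviating to p = 0 yields 311 instead.
Gain from deviating: 311 − 387.9 = -76.9.
The gain is negative, so the strong-case type's incentive-compatibility constraint is satisfied.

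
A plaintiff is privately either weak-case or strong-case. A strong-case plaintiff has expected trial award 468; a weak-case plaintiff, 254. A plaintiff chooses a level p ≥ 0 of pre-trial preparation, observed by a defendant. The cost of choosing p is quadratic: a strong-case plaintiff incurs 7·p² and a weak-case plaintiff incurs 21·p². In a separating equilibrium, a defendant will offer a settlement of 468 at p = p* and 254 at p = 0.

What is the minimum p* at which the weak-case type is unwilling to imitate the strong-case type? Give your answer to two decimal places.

The weak-case type at p = 0 receives 254; imitating at p* yields 468 − 21·p*².
Indifference: 254 = 468 − 21·p*², so p*² = (468 − 254) / 21 ≈ 10.1905.
p* = √10.1905 ≈ 3.19.

3.19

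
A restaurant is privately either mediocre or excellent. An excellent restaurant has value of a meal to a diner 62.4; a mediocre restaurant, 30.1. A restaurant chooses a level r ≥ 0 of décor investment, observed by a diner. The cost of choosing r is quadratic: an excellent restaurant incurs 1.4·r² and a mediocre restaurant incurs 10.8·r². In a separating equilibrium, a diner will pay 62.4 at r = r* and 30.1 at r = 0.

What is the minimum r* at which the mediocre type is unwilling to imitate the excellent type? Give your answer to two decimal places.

1.73

The mediocre type at r = 0 receives 30.1; imitating at r* yields 62.4 − 10.8·r*².
Indifference: 30.1 = 62.4 − 10.8·r*², so r*² = (62.4 − 30.1) / 10.8 ≈ 2.9907.
r* = √2.9907 ≈ 1.73.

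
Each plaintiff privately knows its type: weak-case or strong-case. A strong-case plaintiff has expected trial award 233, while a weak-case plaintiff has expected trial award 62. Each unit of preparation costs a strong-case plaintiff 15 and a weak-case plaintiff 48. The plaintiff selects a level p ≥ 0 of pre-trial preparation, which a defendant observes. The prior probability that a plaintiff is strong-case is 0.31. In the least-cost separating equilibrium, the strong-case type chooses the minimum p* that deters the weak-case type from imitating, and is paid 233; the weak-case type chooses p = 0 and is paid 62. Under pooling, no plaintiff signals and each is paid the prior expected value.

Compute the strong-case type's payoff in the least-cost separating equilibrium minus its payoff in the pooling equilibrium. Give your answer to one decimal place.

64.6

Least-cost separating signal: p* solves 62 = 233 − 48·p*, so p* = (233 − 62)/48 = 3.5625.
Strong-case type's separating payoff: 233 − 15 × p* = 233 − 15 × (233 − 62)/48 = 233 − 2565/48 ≈ 179.563.
Pooling payoff: 0.31 × 233 + 0.69 × 62 = 115.01.
Difference: 179.563 − 115.01 = 64.553, i.e. 64.6 to one decimal place.
The strong-case type prefers to separate.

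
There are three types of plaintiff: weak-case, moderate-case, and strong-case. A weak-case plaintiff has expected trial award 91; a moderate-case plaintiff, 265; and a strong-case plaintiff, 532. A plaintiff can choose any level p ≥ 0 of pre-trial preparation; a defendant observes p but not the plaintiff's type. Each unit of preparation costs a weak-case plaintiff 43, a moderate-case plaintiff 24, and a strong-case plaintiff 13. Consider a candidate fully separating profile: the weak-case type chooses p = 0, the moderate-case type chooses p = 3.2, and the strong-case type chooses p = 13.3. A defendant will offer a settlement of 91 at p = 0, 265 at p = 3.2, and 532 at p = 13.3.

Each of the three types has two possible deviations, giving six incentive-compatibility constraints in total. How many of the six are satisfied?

4

Strong-case (own payoff 532 − 13×13.3 = 359.1): to p=0 gives 91 → no gain ✓; to p=3.2 gives 265 − 13×3.2 = 223.4 → no gain ✓.
Moderate-case (own payoff 265 − 24×3.2 = 188.2): to p=0 gives 91 → no gain ✓; to p=13.3 gives 532 − 24×13.3 = 212.8 → profitable ✗.
Weak-case (own payoff 91): to p=3.2 gives 265 − 43×3.2 = 127.4 → profitable ✗; to p=13.3 gives 532 − 43×13.3 = -39.9 → no gain ✓.
4 of the 6 constraints hold; not an equilibrium.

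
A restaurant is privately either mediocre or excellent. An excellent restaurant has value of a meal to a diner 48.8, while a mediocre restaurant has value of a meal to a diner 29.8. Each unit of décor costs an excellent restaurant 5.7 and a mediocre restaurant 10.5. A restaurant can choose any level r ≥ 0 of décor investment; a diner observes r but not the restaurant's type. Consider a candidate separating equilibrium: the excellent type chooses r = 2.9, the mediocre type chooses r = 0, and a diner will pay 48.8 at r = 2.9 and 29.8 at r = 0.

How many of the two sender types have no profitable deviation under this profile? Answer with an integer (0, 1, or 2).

Excellent type: signal → 48.8 − 5.7 × 2.9 = 32.27; deviate to 0 → 29.8. IC holds (32.27 ≥ 29.8).
Mediocre type: stay at 0 → 29.8; mimic → 48.8 − 10.5 × 2.9 = 18.35. IC holds (29.8 ≥ 18.35).
2 of 2 constraints hold, so this is a separating equilibrium.

2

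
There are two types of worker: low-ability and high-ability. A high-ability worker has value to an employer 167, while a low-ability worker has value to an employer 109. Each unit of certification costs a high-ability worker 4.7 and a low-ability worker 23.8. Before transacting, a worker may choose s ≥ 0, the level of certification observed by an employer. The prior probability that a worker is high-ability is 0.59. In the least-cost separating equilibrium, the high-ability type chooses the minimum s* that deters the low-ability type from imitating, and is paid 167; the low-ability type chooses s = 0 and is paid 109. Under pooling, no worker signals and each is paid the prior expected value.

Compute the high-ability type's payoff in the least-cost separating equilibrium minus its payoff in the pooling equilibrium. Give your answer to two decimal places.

12.33

Least-cost separating signal: s* solves 109 = 167 − 23.8·s*, so s* = (167 − 109)/23.8 ≈ 2.4370.
High-ability type's separating payoff: 167 − 4.7 × s* = 167 − 4.7 × (167 − 109)/23.8 = 167 − 272.6/23.8 ≈ 155.5462.
Pooling payoff: 0.59 × 167 + 0.41 × 109 = 143.22.
Difference: 155.5462 − 143.22 = 12.3262, i.e. 12.33 to two decimal places.
The high-ability type prefers to separate.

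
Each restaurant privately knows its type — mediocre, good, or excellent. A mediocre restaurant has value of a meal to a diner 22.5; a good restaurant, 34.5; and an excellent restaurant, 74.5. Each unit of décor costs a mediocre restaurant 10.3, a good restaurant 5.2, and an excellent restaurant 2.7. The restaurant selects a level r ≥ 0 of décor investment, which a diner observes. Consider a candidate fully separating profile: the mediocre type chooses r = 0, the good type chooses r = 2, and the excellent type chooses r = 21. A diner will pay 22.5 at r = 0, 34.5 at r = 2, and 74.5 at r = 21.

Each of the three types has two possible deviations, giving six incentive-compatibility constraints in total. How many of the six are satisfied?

4

Excellent (own payoff 74.5 − 2.7×21 = 17.8): to r=0 gives 22.5 → profitable ✗; to r=2 gives 34.5 − 2.7×2 = 29.1 → profitable ✗.
Mediocre (own payoff 22.5): to r=2 gives 34.5 − 10.3×2 = 13.9 → no gain ✓; to r=21 gives 74.5 − 10.3×21 = -141.8 → no gain ✓.
Good (own payoff 34.5 − 5.2×2 = 24.1): to r=0 gives 22.5 → no gain ✓; to r=21 gives 74.5 − 5.2×21 = -34.7 → no gain ✓.
4 of the 6 constraints hold; not an equilibrium.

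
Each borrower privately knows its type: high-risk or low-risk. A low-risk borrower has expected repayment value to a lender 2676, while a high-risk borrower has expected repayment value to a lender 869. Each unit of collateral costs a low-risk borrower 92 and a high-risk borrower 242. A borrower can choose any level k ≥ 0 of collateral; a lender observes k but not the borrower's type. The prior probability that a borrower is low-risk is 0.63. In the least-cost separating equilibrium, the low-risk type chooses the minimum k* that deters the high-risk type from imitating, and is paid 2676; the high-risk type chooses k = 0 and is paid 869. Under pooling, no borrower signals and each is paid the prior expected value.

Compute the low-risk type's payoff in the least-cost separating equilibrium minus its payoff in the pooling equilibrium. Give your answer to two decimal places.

-18.37

Least-cost separating signal: k* solves 869 = 2676 − 242·k*, so k* = (2676 − 869)/242 ≈ 7.4669.
Low-risk type's separating payoff: 2676 − 92 × k* = 2676 − 92 × (2676 − 869)/242 = 2676 − 166244/242 ≈ 1989.0413.
Pooling payoff: 0.63 × 2676 + 0.37 × 869 = 2007.41.
Difference: 1989.0413 − 2007.41 = -18.3687, i.e. -18.37 to two decimal places.
The low-risk type would prefer the pooling outcome.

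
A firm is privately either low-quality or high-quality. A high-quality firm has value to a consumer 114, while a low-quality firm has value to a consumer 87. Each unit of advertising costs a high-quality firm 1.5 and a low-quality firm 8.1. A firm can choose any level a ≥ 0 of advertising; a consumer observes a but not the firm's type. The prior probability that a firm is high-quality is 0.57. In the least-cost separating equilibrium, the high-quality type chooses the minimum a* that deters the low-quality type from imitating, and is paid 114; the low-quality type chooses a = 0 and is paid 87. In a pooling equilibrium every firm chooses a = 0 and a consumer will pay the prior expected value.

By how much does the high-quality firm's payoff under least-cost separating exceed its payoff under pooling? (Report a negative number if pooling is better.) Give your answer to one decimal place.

6.6

Least-cost separating signal: a* solves 87 = 114 − 8.1·a*, so a* = (114 − 87)/8.1 ≈ 3.3333.
High-quality type's separating payoff: 114 − 1.5 × a* = 114 − 1.5 × (114 − 87)/8.1 = 114 − 40.5/8.1 = 109.
Pooling payoff: 0.57 × 114 + 0.43 × 87 = 102.39.
Difference: 109 − 102.39 = 6.61, i.e. 6.6 to one decimal place.
The high-quality type prefers to separate.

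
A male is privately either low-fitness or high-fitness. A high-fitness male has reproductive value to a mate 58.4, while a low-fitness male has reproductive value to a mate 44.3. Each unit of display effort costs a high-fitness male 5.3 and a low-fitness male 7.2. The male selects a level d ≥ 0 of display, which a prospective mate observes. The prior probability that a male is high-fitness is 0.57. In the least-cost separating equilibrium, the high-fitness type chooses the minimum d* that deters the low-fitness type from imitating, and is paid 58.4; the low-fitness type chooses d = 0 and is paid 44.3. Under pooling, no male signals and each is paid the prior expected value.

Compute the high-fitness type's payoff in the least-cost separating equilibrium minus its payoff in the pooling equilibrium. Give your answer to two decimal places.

Least-cost separating signal: d* solves 44.3 = 58.4 − 7.2·d*, so d* = (58.4 − 44.3)/7.2 ≈ 1.9583.
High-fitness type's separating payoff: 58.4 − 5.3 × d* = 58.4 − 5.3 × (58.4 − 44.3)/7.2 = 58.4 − 74.73/7.2 ≈ 48.0208.
Pooling payoff: 0.57 × 58.4 + 0.43 × 44.3 = 52.337.
Difference: 48.0208 − 52.337 = -4.3162, i.e. -4.32 to two decimal places.
The high-fitness type would prefer the pooling outcome.

-4.32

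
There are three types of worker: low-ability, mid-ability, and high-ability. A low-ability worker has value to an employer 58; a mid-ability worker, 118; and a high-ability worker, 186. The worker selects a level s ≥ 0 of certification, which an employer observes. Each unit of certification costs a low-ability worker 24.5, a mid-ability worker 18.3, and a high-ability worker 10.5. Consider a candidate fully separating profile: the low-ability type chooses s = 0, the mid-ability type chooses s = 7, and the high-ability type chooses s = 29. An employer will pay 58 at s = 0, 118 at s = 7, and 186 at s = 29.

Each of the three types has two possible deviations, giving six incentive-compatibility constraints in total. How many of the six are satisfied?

Low-ability (own payoff 58): to s=7 gives 118 − 24.5×7 = -53.5 → no gain ✓; to s=29 gives 186 − 24.5×29 = -524.5 → no gain ✓.
Mid-ability (own payoff 118 − 18.3×7 = -10.1): to s=0 gives 58 → profitable ✗; to s=29 gives 186 − 18.3×29 = -344.7 → no gain ✓.
High-ability (own payoff 186 − 10.5×29 = -118.5): to s=0 gives 58 → profitable ✗; to s=7 gives 118 − 10.5×7 = 44.5 → profitable ✗.
3 of the 6 constraints hold; not an equilibrium.

3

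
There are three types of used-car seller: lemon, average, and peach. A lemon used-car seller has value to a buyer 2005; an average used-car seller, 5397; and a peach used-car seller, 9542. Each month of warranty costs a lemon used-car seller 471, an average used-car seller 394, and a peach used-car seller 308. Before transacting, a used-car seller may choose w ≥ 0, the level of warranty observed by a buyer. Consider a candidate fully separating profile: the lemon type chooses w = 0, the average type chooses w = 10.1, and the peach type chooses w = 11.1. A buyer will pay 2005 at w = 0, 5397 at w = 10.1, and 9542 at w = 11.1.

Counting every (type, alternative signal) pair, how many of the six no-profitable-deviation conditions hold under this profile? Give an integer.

3

Lemon (own payoff 2005): to w=10.1 gives 5397 − 471×10.1 = 639.9 → no gain ✓; to w=11.1 gives 9542 − 471×11.1 = 4313.9 → profitable ✗.
Peach (own payoff 9542 − 308×11.1 = 6123.2): to w=0 gives 2005 → no gain ✓; to w=10.1 gives 5397 − 308×10.1 = 2286.2 → no gain ✓.
Average (own payoff 5397 − 394×10.1 = 1417.6): to w=0 gives 2005 → profitable ✗; to w=11.1 gives 9542 − 394×11.1 = 5168.6 → profitable ✗.
3 of the 6 constraints hold; not an equilibrium.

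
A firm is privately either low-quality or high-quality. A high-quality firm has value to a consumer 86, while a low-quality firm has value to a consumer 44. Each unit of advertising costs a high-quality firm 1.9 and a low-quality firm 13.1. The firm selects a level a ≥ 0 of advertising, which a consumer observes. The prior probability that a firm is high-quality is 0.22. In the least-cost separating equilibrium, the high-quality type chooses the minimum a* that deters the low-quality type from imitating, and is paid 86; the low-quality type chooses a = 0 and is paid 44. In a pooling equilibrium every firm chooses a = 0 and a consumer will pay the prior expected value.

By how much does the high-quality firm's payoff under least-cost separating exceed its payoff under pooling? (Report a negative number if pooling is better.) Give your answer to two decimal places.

Least-cost separating signal: a* solves 44 = 86 − 13.1·a*, so a* = (86 − 44)/13.1 ≈ 3.2061.
High-quality type's separating payoff: 86 − 1.9 × a* = 86 − 1.9 × (86 − 44)/13.1 = 86 − 79.8/13.1 ≈ 79.9084.
Pooling payoff: 0.22 × 86 + 0.78 × 44 = 53.24.
Difference: 79.9084 − 53.24 = 26.6684, i.e. 26.67 to two decimal places.
The high-quality type prefers to separate.

26.67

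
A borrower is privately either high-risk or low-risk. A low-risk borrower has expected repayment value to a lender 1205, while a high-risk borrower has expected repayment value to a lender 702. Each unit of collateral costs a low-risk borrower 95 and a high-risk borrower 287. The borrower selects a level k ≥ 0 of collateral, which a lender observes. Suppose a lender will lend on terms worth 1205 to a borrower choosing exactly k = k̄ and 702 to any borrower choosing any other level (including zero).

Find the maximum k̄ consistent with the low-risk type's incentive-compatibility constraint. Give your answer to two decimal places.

Choosing k̄ yields the low-risk type 1205 − 95·k̄; choosing zero yields 702.
The low-risk type is indifferent at 1205 − 95·k̄ = 702, i.e. k̄ = (1205 − 702) / 95 ≈ 5.29.
For any k̄ above 5.29 the low-risk type would rather pool at zero, so separation collapses.

5.29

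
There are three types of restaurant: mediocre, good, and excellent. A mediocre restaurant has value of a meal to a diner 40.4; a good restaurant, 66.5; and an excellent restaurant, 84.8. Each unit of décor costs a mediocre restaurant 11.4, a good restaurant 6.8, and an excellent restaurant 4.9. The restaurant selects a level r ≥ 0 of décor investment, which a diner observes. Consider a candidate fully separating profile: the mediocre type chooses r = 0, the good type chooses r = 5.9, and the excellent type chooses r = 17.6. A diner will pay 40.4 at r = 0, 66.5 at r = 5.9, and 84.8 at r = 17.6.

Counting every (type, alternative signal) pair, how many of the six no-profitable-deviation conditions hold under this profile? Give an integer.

3

Good (own payoff 66.5 − 6.8×5.9 = 26.38): to r=0 gives 40.4 → profitable ✗; to r=17.6 gives 84.8 − 6.8×17.6 = -34.88 → no gain ✓.
Mediocre (own payoff 40.4): to r=5.9 gives 66.5 − 11.4×5.9 = -0.76 → no gain ✓; to r=17.6 gives 84.8 − 11.4×17.6 = -115.84 → no gain ✓.
Excellent (own payoff 84.8 − 4.9×17.6 = -1.44): to r=0 gives 40.4 → profitable ✗; to r=5.9 gives 66.5 − 4.9×5.9 = 37.59 → profitable ✗.
3 of the 6 constraints hold; not an equilibrium.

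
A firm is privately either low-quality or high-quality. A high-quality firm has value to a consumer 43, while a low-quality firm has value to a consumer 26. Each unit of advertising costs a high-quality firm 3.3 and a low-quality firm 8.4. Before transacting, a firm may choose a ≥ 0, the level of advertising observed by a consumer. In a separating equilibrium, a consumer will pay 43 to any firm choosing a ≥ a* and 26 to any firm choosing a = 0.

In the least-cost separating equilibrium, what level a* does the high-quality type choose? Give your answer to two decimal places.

A low-quality firm choosing a = 0 receives 26.
Imitating at a* instead would pay 43 at cost 8.4·a*, netting 43 − 8.4·a*.
Indifference: 26 = 43 − 8.4·a*, so a* = (43 − 26) / 8.4 ≈ 2.02.
This is the low-quality type's binding incentive-compatibility constraint; any a ≥ 2.02 sustains separation on that side.

2.02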